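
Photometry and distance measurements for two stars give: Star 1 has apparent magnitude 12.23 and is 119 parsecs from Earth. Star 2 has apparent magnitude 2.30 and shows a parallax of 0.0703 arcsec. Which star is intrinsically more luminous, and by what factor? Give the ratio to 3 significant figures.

Star 2 is more luminous, by a factor of 134.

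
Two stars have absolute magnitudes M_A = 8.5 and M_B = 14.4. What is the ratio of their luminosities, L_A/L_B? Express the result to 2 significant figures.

ΔM = M_A − M_B = -5.9
L_A/L_B = 10^(−0.4 ΔM) = 10^2.360 = 229.1

L_A/L_B ≈ 230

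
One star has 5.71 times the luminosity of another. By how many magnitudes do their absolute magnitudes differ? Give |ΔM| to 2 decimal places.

Pogson: ΔM = −2.5 log₁₀(ratio) = −2.5 log₁₀(5.71) = −2.5 × 0.7566 = -1.892

|ΔM| ≈ 1.89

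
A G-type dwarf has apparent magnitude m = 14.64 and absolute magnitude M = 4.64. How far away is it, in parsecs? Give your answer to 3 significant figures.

d ≈ 1000 pc

Distance modulus: m − M = 14.64 − (4.64) = 10.000
m − M = 5 log₁₀ d − 5
log₁₀ d = (m − M)/5 + 1 = 3.0000
d = 10^3.0000 = 1000 pc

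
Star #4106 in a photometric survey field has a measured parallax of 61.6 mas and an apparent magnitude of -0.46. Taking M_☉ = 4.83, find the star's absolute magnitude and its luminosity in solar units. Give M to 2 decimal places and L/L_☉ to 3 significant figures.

d = 1/p = 1000/61.6 mas = 16.23 pc
M = m − 5 log₁₀ d + 5 = -0.46 − 5·1.2104 + 5 = -1.512
M − M_☉ = -1.512 − 4.83 = -6.342
L/L_☉ = 10^(−0.4 × -6.342) = 344.2

M ≈ -1.51; L/L_☉ ≈ 344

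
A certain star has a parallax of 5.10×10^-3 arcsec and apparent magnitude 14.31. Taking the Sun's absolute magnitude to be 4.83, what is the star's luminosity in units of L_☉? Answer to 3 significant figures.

d = 1/p = 1/5.10×10^-3″ = 196.1 pc
M = m − 5 log₁₀ d + 5 = 14.31 − 5·2.2924 + 5 = 7.848
M − M_☉ = 7.848 − 4.83 = 3.018
L/L_☉ = 10^(−0.4 × 3.018) = 0.06207

L/L_☉ ≈ 0.0621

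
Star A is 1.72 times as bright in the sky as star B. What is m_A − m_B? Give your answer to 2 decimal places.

Pogson: Δm = −2.5 log₁₀(ratio) = −2.5 log₁₀(1.72) = −2.5 × 0.2355 = -0.589
Star A is brighter, so it has the smaller magnitude: the difference is negative.

m_A − m_B ≈ -0.59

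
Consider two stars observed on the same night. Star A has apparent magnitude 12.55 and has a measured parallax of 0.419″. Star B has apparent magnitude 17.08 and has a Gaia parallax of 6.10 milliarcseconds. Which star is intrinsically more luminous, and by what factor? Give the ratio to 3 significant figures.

Star A: d = 1/p = 1/0.419″ = 2.387 pc
Star A: M = m − 5 log₁₀ d + 5 = 12.55 − 5·0.3778 + 5 = 15.661
Star B: p = 6.10 mas = 6.10×10^-3″ → d = 1/p = 163.9 pc
Star B: M = m − 5 log₁₀ d + 5 = 17.08 − 5·2.2147 + 5 = 11.007
ΔM = M_A − M_B = 15.661 − (11.007) = 4.654; smaller M is more luminous → Star B.
L ratio = 10^(0.4 |ΔM|) = 10^1.862 = 72.74

Star B is more luminous, by a factor of 72.7.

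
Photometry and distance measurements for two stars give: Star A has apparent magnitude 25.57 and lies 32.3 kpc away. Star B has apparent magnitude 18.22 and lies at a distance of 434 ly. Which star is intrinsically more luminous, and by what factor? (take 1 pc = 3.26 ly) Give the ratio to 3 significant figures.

Star A is more luminous, by a factor of 67.6.

Star A: d = 32.3 kpc = 32300 pc
Star A: M = m − 5 log₁₀ d + 5 = 25.57 − 5·4.5092 + 5 = 8.024
Star B: d = 434 ly / 3.26 = 133.1 pc
Star B: M = m − 5 log₁₀ d + 5 = 18.22 − 5·2.1243 + 5 = 12.599
ΔM = M_A − M_B = 8.024 − (12.599) = -4.575; smaller M is more luminous → Star A.
L ratio = 10^(0.4 |ΔM|) = 10^1.830 = 67.59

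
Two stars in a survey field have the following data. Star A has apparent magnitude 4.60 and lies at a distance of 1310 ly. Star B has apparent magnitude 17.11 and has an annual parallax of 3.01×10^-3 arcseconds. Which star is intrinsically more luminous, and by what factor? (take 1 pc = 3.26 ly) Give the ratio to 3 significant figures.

Star A is more luminous, by a factor of 148000.

Star A: d = 1310 ly / 3.26 = 401.8 pc
Star A: M = m − 5 log₁₀ d + 5 = 4.60 − 5·2.6041 + 5 = -3.420
Star B: d = 1/p = 1/3.01×10^-3″ = 332.2 pc
Star B: M = m − 5 log₁₀ d + 5 = 17.11 − 5·2.5214 + 5 = 9.503
ΔM = M_A − M_B = -3.420 − (9.503) = -12.923; smaller M is more luminous → Star A.
L ratio = 10^(0.4 |ΔM|) = 10^5.169 = 147700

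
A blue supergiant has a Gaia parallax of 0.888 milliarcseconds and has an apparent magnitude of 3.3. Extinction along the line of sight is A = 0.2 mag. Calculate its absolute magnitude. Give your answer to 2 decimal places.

p = 0.888 mas = 8.88×10^-4″ → d = 1/p = 1126 pc
5 log₁₀(d/10 pc) = 5 log₁₀(1126) − 5 = 10.258
M = m − 5 log₁₀(d/10) − A = 3.3 − 10.258 − 0.2 = -7.158

M ≈ -7.16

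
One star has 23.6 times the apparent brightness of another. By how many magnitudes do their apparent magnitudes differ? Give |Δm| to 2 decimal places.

Pogson: Δm = −2.5 log₁₀(ratio) = −2.5 log₁₀(23.6) = −2.5 × 1.3729 = -3.432

|Δm| ≈ 3.43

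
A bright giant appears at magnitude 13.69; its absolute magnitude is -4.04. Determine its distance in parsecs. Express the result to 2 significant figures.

μ = m − M = 17.730
m − M = 5 log₁₀ d − 5
log₁₀ d = (m − M)/5 + 1 = 4.5460
d = 10^4.5460 = 35160 pc

d ≈ 35000 pc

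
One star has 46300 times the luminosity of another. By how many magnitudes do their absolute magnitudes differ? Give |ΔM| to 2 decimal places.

Pogson: ΔM = −2.5 log₁₀(ratio) = −2.5 log₁₀(46300) = −2.5 × 4.6656 = -11.664

|ΔM| ≈ 11.66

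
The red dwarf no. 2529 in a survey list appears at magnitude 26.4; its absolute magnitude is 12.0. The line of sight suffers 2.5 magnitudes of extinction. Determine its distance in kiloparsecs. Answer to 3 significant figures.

m − M = 5 log₁₀(d/10 pc) + A  ⇒  26.4 − (12.0) − 2.5 = 5 log₁₀(d/10)
11.900 = 5 log₁₀(d/10)
log₁₀ d = (m − M − A)/5 + 1 = 3.3800
d = 10^3.3800 = 2399 pc
= 2.399 kpc

d ≈ 2.40 kpc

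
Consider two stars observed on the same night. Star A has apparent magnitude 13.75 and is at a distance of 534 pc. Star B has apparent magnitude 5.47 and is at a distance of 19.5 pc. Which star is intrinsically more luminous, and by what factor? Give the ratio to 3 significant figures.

Star B is more luminous, by a factor of 2.74.

Star A: M = m − 5 log₁₀ d + 5 = 13.75 − 5·2.7275 + 5 = 5.112
Star B: M = m − 5 log₁₀ d + 5 = 5.47 − 5·1.2900 + 5 = 4.020
ΔM = M_A − M_B = 5.112 − (4.020) = 1.092; smaller M is more luminous → Star B.
L ratio = 10^(0.4 |ΔM|) = 10^0.437 = 2.735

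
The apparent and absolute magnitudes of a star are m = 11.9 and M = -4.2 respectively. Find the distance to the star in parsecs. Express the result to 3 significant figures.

d ≈ 16600 pc

μ = m − M = 16.100
m − M = 5 log₁₀ d − 5
log₁₀ d = (m − M)/5 + 1 = 4.2200
d = 10^4.2200 = 16600 pc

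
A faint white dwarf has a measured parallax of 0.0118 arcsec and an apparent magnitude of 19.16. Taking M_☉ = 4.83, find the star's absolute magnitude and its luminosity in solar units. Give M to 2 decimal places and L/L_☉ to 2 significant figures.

d = 1/p = 1/0.0118″ = 84.75 pc
M = m − 5 log₁₀ d + 5 = 19.16 − 5·1.9281 + 5 = 14.519
M − M_☉ = 14.519 − 4.83 = 9.689
L/L_☉ = 10^(−0.4 × 9.689) = 1.331×10^-4

M ≈ 14.52; L/L_☉ ≈ 1.3×10^-4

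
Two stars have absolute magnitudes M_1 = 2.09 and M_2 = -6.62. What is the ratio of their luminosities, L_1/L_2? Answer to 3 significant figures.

L_1/L_2 ≈ 3.28×10^-4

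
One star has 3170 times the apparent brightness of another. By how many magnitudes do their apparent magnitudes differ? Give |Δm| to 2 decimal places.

Pogson: Δm = −2.5 log₁₀(ratio) = −2.5 log₁₀(3170) = −2.5 × 3.5011 = -8.753

|Δm| ≈ 8.75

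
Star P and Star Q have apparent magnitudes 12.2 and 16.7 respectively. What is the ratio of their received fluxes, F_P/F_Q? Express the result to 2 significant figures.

Magnitude difference = -4.5
Flux ratio = 10^(−0.4 Δm) = 10^(−0.4 × -4.5) = 10^1.800 = 63.10

F_P/F_Q ≈ 63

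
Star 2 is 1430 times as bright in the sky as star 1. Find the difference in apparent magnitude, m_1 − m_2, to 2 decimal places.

m_1 − m_2 ≈ 7.89

Pogson: Δm = −2.5 log₁₀(ratio) = −2.5 log₁₀(1430) = −2.5 × 3.1553 = -7.888
Star 2 is brighter so has the smaller magnitude: m_1 − m_2 is positive.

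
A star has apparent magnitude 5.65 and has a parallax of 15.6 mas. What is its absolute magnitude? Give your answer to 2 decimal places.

M ≈ 1.62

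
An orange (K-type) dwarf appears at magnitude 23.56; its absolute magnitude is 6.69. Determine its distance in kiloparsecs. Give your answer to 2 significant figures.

d ≈ 24 kpc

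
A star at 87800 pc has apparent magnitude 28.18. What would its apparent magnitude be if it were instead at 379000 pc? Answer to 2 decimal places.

m ≈ 31.36

Flux ∝ 1/d², so Δm = 5 log₁₀(d₂/d₁) = 5 log₁₀(379000/87800) = 3.176
m₂ = m₁ + Δm = 28.18 + (3.176) = 31.356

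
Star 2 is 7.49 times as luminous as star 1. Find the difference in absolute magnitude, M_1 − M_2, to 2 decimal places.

M_1 − M_2 ≈ 2.19

Pogson: ΔM = −2.5 log₁₀(ratio) = −2.5 log₁₀(7.49) = −2.5 × 0.8745 = -2.186
Star 2 is brighter so has the smaller magnitude: M_1 − M_2 is positive.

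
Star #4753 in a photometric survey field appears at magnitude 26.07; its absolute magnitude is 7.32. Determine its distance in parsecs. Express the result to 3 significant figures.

d ≈ 56200 pc

μ = m − M = 18.750
m − M = 5 log₁₀ d − 5
log₁₀ d = (m − M)/5 + 1 = 4.7500
d = 10^4.7500 = 56230 pc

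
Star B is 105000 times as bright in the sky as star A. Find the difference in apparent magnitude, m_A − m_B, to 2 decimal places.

Pogson: Δm = −2.5 log₁₀(ratio) = −2.5 log₁₀(105000) = −2.5 × 5.0212 = -12.553
Star B is brighter so has the smaller magnitude: m_A − m_B is positive.

m_A − m_B ≈ 12.55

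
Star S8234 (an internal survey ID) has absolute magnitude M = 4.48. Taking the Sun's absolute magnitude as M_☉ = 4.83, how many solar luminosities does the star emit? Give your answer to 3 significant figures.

M − M_☉ = 4.48 − 4.83 = -0.350
L/L_☉ = 10^(−0.4 (M − M_☉)) = 10^0.140 = 1.380

L/L_☉ ≈ 1.38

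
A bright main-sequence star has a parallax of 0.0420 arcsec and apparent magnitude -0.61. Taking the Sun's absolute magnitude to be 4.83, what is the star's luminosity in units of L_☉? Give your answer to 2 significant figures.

L/L_☉ ≈ 850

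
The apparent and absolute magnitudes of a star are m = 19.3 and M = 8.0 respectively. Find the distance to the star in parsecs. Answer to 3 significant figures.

d ≈ 1820 pc

μ = m − M = 11.300
m − M = 5 log₁₀ d − 5
log₁₀ d = (m − M)/5 + 1 = 3.2600
d = 10^3.2600 = 1820 pc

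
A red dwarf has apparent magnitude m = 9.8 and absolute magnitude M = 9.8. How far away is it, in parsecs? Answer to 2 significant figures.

d ≈ 10 pc

Distance modulus: m − M = 9.8 − (9.8) = 0.000
m − M = 5 log₁₀ d − 5
log₁₀ d = (m − M)/5 + 1 = 1.0000
d = 10^1.0000 = 10.00 pc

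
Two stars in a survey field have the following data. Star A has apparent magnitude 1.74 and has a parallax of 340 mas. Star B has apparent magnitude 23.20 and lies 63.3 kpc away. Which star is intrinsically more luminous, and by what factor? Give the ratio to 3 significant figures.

Star A: p = 340 mas = 0.340″ → d = 1/p = 2.941 pc
Star A: M = m − 5 log₁₀ d + 5 = 1.74 − 5·0.4685 + 5 = 4.397
Star B: d = 63.3 kpc = 63300 pc
Star B: M = m − 5 log₁₀ d + 5 = 23.20 − 5·4.8014 + 5 = 4.193
ΔM = M_A − M_B = 4.397 − (4.193) = 0.204; smaller M is more luminous → Star B.
L ratio = 10^(0.4 |ΔM|) = 10^0.082 = 1.207

Star B is more luminous, by a factor of 1.21.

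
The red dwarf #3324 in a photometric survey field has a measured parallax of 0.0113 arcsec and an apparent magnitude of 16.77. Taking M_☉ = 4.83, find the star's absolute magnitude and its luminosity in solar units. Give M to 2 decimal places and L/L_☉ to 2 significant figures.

M ≈ 12.04; L/L_☉ ≈ 1.3×10^-3

d = 1/p = 1/0.0113″ = 88.50 pc
M = m − 5 log₁₀ d + 5 = 16.77 − 5·1.9469 + 5 = 12.035
M − M_☉ = 12.035 − 4.83 = 7.205
L/L_☉ = 10^(−0.4 × 7.205) = 1.312×10^-3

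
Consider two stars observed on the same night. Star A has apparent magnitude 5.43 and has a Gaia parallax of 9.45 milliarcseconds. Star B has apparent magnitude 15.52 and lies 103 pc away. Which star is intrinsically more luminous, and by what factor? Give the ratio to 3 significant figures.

Star A: p = 9.45 mas = 9.45×10^-3″ → d = 1/p = 105.8 pc
Star A: M = m − 5 log₁₀ d + 5 = 5.43 − 5·2.0246 + 5 = 0.307
Star B: M = m − 5 log₁₀ d + 5 = 15.52 − 5·2.0128 + 5 = 10.456
ΔM = M_A − M_B = 0.307 − (10.456) = -10.149; smaller M is more luminous → Star A.
L ratio = 10^(0.4 |ΔM|) = 10^4.059 = 11470

Star A is more luminous, by a factor of 11500.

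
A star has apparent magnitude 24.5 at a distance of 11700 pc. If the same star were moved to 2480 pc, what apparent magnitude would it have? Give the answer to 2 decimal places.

Flux ∝ 1/d², so Δm = 5 log₁₀(d₂/d₁) = 5 log₁₀(2480/11700) = -3.369
m₂ = m₁ + Δm = 24.5 + (-3.369) = 21.131

m ≈ 21.13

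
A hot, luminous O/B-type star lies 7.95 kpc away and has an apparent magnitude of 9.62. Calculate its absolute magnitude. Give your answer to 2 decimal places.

M ≈ -4.88

d = 7.95 kpc = 7950 pc
5 log₁₀(d/10 pc) = 5 log₁₀(7950) − 5 = 14.502
M = m − 5 log₁₀(d/10) = 9.62 − 14.502 = -4.882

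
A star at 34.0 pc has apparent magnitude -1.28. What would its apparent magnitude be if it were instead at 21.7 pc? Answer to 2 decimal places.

m ≈ -2.26

Flux ∝ 1/d², so Δm = 5 log₁₀(d₂/d₁) = 5 log₁₀(21.7/34.0) = -0.975
m₂ = m₁ + Δm = -1.28 + (-0.975) = -2.255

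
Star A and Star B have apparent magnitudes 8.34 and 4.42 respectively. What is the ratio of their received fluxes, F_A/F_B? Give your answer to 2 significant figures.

Magnitude difference = 3.92
Flux ratio = 10^(−0.4 Δm) = 10^(−0.4 × 3.92) = 10^-1.568 = 0.02704

F_A/F_B ≈ 0.027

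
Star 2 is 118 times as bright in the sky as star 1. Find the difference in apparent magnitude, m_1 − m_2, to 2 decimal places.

Pogson: Δm = −2.5 log₁₀(ratio) = −2.5 log₁₀(118) = −2.5 × 2.0719 = -5.180
Star 2 is brighter so has the smaller magnitude: m_1 − m_2 is positive.

m_1 − m_2 ≈ 5.18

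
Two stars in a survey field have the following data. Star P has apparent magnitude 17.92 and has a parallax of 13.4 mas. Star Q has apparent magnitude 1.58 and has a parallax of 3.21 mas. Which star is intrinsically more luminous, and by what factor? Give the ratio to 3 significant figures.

Star P: p = 13.4 mas = 0.0134″ → d = 1/p = 74.63 pc
Star P: M = m − 5 log₁₀ d + 5 = 17.92 − 5·1.8729 + 5 = 13.556
Star Q: p = 3.21 mas = 3.21×10^-3″ → d = 1/p = 311.5 pc
Star Q: M = m − 5 log₁₀ d + 5 = 1.58 − 5·2.4935 + 5 = -5.887
ΔM = M_P − M_Q = 13.556 − (-5.887) = 19.443; smaller M is more luminous → Star Q.
L ratio = 10^(0.4 |ΔM|) = 10^7.777 = 5.987×10^7

Star Q is more luminous, by a factor of 5.99×10^7.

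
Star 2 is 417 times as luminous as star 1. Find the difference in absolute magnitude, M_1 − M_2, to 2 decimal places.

Pogson: ΔM = −2.5 log₁₀(ratio) = −2.5 log₁₀(417) = −2.5 × 2.6201 = -6.550
Star 2 is brighter so has the smaller magnitude: M_1 − M_2 is positive.

M_1 − M_2 ≈ 6.55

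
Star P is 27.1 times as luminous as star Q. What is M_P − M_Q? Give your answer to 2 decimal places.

Pogson: ΔM = −2.5 log₁₀(ratio) = −2.5 log₁₀(27.1) = −2.5 × 1.4330 = -3.582
Star P is brighter, so it has the smaller magnitude: the difference is negative.

M_P − M_Q ≈ -3.58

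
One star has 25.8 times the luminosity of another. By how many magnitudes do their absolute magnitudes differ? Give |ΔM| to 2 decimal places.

|ΔM| ≈ 3.53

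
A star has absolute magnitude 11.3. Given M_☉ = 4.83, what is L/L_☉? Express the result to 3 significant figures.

M − M_☉ = 11.3 − 4.83 = 6.470
L/L_☉ = 10^(−0.4 (M − M_☉)) = 10^-2.588 = 2.582×10^-3

L/L_☉ ≈ 2.58×10^-3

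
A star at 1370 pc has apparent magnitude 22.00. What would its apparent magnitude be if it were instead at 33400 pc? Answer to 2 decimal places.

Flux ∝ 1/d², so Δm = 5 log₁₀(d₂/d₁) = 5 log₁₀(33400/1370) = 6.935
m₂ = m₁ + Δm = 22.00 + (6.935) = 28.935

m ≈ 28.94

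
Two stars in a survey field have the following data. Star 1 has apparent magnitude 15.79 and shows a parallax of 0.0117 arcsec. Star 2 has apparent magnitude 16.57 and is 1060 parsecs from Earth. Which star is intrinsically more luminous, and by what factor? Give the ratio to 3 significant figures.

Star 2 is more luminous, by a factor of 75.0.

Star 1: d = 1/p = 1/0.0117″ = 85.47 pc
Star 1: M = m − 5 log₁₀ d + 5 = 15.79 − 5·1.9318 + 5 = 11.131
Star 2: M = m − 5 log₁₀ d + 5 = 16.57 − 5·3.0253 + 5 = 6.443
ΔM = M_1 − M_2 = 11.131 − (6.443) = 4.687; smaller M is more luminous → Star 2.
L ratio = 10^(0.4 |ΔM|) = 10^1.875 = 74.99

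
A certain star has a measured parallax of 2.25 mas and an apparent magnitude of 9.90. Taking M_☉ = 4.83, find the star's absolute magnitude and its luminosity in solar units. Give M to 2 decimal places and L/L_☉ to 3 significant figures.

d = 1/p = 1000/2.25 mas = 444.4 pc
M = m − 5 log₁₀ d + 5 = 9.90 − 5·2.6478 + 5 = 1.661
M − M_☉ = 1.661 − 4.83 = -3.169
L/L_☉ = 10^(−0.4 × -3.169) = 18.52

M ≈ 1.66; L/L_☉ ≈ 18.5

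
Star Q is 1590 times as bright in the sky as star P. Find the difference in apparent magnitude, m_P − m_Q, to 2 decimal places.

m_P − m_Q ≈ 8.00

Pogson: Δm = −2.5 log₁₀(ratio) = −2.5 log₁₀(1590) = −2.5 × 3.2014 = -8.003
Star Q is brighter so has the smaller magnitude: m_P − m_Q is positive.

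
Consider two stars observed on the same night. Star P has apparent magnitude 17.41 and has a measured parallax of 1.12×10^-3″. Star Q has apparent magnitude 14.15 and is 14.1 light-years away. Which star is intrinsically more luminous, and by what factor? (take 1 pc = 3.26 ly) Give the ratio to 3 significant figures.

Star P is more luminous, by a factor of 2120.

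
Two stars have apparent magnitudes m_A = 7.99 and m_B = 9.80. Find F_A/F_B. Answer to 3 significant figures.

Δm = 7.99 − (9.80) = -1.81
Flux ratio = 10^(−0.4 Δm) = 10^(−0.4 × -1.81) = 10^0.724 = 5.297

F_A/F_B ≈ 5.30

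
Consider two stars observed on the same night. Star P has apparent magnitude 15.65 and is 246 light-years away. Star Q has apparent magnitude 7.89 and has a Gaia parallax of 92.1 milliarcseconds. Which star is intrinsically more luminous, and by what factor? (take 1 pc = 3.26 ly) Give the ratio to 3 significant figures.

Star Q is more luminous, by a factor of 26.3.

Star P: d = 246 ly / 3.26 = 75.46 pc
Star P: M = m − 5 log₁₀ d + 5 = 15.65 − 5·1.8777 + 5 = 11.261
Star Q: p = 92.1 mas = 0.0921″ → d = 1/p = 10.86 pc
Star Q: M = m − 5 log₁₀ d + 5 = 7.89 − 5·1.0357 + 5 = 7.711
ΔM = M_P − M_Q = 11.261 − (7.711) = 3.550; smaller M is more luminous → Star Q.
L ratio = 10^(0.4 |ΔM|) = 10^1.420 = 26.31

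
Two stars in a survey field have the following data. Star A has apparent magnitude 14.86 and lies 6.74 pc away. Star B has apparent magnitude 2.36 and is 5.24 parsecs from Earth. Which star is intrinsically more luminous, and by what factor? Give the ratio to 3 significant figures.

Star B is more luminous, by a factor of 60400.

Star A: M = m − 5 log₁₀ d + 5 = 14.86 − 5·0.8287 + 5 = 15.717
Star B: M = m − 5 log₁₀ d + 5 = 2.36 − 5·0.7193 + 5 = 3.763
ΔM = M_A − M_B = 15.717 − (3.763) = 11.953; smaller M is more luminous → Star B.
L ratio = 10^(0.4 |ΔM|) = 10^4.781 = 60440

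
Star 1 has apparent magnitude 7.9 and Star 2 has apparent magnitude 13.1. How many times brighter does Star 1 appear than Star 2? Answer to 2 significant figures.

120

Magnitude difference = -5.2
Flux ratio = 10^(−0.4 Δm) = 10^(−0.4 × -5.2) = 10^2.080 = 120.2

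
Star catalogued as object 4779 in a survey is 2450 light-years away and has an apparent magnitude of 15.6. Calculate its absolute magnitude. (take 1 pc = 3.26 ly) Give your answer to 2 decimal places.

M ≈ 6.22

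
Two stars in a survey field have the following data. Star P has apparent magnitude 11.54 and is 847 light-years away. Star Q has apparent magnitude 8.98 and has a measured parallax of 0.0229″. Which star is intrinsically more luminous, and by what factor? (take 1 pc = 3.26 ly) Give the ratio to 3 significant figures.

Star P is more luminous, by a factor of 3.35.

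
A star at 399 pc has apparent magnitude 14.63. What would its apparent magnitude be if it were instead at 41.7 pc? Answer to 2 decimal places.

Flux ∝ 1/d², so Δm = 5 log₁₀(d₂/d₁) = 5 log₁₀(41.7/399) = -4.904
m₂ = m₁ + Δm = 14.63 + (-4.904) = 9.726

m ≈ 9.73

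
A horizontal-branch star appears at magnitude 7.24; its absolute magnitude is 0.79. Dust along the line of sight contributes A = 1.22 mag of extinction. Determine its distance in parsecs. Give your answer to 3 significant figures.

m − M = 5 log₁₀(d/10 pc) + A  ⇒  7.24 − (0.79) − 1.22 = 5 log₁₀(d/10)
5.230 = 5 log₁₀(d/10)
log₁₀ d = (m − M − A)/5 + 1 = 2.0460
d = 10^2.0460 = 111.2 pc

d ≈ 111 pc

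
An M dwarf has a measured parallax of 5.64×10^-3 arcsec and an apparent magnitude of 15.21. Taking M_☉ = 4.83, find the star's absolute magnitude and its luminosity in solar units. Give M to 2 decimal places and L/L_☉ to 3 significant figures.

M ≈ 8.97; L/L_☉ ≈ 0.0222

d = 1/p = 1/5.64×10^-3″ = 177.3 pc
M = m − 5 log₁₀ d + 5 = 15.21 − 5·2.2487 + 5 = 8.966
M − M_☉ = 8.966 − 4.83 = 4.136
L/L_☉ = 10^(−0.4 × 4.136) = 0.02215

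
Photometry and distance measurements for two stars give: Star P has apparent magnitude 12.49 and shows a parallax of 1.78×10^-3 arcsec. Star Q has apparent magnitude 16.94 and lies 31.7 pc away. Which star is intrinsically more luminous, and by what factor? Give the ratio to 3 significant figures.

Star P is more luminous, by a factor of 18900.

Star P: d = 1/p = 1/1.78×10^-3″ = 561.8 pc
Star P: M = m − 5 log₁₀ d + 5 = 12.49 − 5·2.7496 + 5 = 3.742
Star Q: M = m − 5 log₁₀ d + 5 = 16.94 − 5·1.5011 + 5 = 14.435
ΔM = M_P − M_Q = 3.742 − (14.435) = -10.693; smaller M is more luminous → Star P.
L ratio = 10^(0.4 |ΔM|) = 10^4.277 = 18930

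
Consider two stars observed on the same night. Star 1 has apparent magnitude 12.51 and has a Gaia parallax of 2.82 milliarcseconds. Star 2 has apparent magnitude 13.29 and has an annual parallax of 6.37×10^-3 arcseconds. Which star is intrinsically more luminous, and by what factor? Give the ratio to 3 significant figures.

Star 1 is more luminous, by a factor of 10.5.

Star 1: p = 2.82 mas = 2.82×10^-3″ → d = 1/p = 354.6 pc
Star 1: M = m − 5 log₁₀ d + 5 = 12.51 − 5·2.5498 + 5 = 4.761
Star 2: d = 1/p = 1/6.37×10^-3″ = 157.0 pc
Star 2: M = m − 5 log₁₀ d + 5 = 13.29 − 5·2.1959 + 5 = 7.311
ΔM = M_1 − M_2 = 4.761 − (7.311) = -2.549; smaller M is more luminous → Star 1.
L ratio = 10^(0.4 |ΔM|) = 10^1.020 = 10.47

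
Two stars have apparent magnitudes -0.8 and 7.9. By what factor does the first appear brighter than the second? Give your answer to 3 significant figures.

3020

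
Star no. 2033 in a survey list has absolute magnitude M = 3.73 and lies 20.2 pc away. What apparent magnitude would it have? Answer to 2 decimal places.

m = M + 5 log₁₀ d − 5 = 3.73 + 5·1.3054 − 5 = 5.257

m ≈ 5.26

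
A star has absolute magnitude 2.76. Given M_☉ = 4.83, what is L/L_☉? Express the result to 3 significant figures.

M − M_☉ = 2.76 − 4.83 = -2.070
L/L_☉ = 10^(−0.4 (M − M_☉)) = 10^0.828 = 6.730

L/L_☉ ≈ 6.73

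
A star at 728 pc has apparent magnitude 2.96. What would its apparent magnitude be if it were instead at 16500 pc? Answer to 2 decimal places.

m ≈ 9.74

Flux ∝ 1/d², so Δm = 5 log₁₀(d₂/d₁) = 5 log₁₀(16500/728) = 6.777
m₂ = m₁ + Δm = 2.96 + (6.777) = 9.737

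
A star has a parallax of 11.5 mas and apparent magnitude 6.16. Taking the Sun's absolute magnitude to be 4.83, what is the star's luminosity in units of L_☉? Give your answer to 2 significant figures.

L/L_☉ ≈ 22

d = 1/p = 1000/11.5 mas = 86.96 pc
M = m − 5 log₁₀ d + 5 = 6.16 − 5·1.9393 + 5 = 1.463
M − M_☉ = 1.463 − 4.83 = -3.367
L/L_☉ = 10^(−0.4 × -3.367) = 22.21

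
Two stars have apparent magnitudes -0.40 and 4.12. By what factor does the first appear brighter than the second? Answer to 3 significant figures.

64.3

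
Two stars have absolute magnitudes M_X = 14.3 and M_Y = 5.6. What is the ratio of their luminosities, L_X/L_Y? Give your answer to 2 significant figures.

L_X/L_Y ≈ 3.3×10^-4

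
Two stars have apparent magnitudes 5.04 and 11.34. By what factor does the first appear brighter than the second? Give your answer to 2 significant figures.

330

Δm = 5.04 − (11.34) = -6.30
Flux ratio = 10^(−0.4 Δm) = 10^(−0.4 × -6.30) = 10^2.520 = 331.1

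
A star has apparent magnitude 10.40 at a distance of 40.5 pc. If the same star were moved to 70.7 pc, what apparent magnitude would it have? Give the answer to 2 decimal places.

Flux ∝ 1/d², so Δm = 5 log₁₀(d₂/d₁) = 5 log₁₀(70.7/40.5) = 1.210
m₂ = m₁ + Δm = 10.40 + (1.210) = 11.610

m ≈ 11.61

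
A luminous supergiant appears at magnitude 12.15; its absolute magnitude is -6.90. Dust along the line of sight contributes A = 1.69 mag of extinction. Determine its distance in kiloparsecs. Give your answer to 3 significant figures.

m − M = 5 log₁₀(d/10 pc) + A  ⇒  12.15 − (-6.90) − 1.69 = 5 log₁₀(d/10)
17.360 = 5 log₁₀(d/10)
log₁₀ d = (m − M − A)/5 + 1 = 4.4720
d = 10^4.4720 = 29650 pc
= 29.65 kpc

d ≈ 29.6 kpc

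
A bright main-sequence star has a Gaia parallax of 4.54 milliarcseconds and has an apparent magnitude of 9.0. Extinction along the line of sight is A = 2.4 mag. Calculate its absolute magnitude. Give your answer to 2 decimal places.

p = 4.54 mas = 4.54×10^-3″ → d = 1/p = 220.3 pc
5 log₁₀(d/10 pc) = 5 log₁₀(220.3) − 5 = 6.715
M = m − 5 log₁₀(d/10) − A = 9.0 − 6.715 − 2.4 = -0.115

M ≈ -0.11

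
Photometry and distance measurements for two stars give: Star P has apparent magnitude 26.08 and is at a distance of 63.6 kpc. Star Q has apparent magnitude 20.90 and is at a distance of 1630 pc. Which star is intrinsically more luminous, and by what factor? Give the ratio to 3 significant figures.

Star P is more luminous, by a factor of 12.9.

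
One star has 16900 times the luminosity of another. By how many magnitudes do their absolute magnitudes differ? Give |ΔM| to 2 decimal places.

|ΔM| ≈ 10.57

Pogson: ΔM = −2.5 log₁₀(ratio) = −2.5 log₁₀(16900) = −2.5 × 4.2279 = -10.570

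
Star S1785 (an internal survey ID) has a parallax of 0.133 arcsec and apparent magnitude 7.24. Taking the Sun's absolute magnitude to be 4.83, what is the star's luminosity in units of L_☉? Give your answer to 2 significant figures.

d = 1/p = 1/0.133″ = 7.519 pc
M = m − 5 log₁₀ d + 5 = 7.24 − 5·0.8761 + 5 = 7.859
M − M_☉ = 7.859 − 4.83 = 3.029
L/L_☉ = 10^(−0.4 × 3.029) = 0.06142

L/L_☉ ≈ 0.061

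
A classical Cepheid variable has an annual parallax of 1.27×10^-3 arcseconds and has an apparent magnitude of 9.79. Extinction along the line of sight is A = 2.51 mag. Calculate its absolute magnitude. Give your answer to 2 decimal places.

M ≈ -2.20

d = 1/p = 1/1.27×10^-3″ = 787.4 pc
5 log₁₀(d/10 pc) = 5 log₁₀(787.4) − 5 = 9.481
M = m − 5 log₁₀(d/10) − A = 9.79 − 9.481 − 2.51 = -2.201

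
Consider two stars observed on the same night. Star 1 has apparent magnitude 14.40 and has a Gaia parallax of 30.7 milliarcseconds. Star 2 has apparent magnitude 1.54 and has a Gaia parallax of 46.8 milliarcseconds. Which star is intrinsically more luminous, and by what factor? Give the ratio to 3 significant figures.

Star 1: p = 30.7 mas = 0.0307″ → d = 1/p = 32.57 pc
Star 1: M = m − 5 log₁₀ d + 5 = 14.40 − 5·1.5129 + 5 = 11.836
Star 2: p = 46.8 mas = 0.0468″ → d = 1/p = 21.37 pc
Star 2: M = m − 5 log₁₀ d + 5 = 1.54 − 5·1.3298 + 5 = -0.109
ΔM = M_1 − M_2 = 11.836 − (-0.109) = 11.944; smaller M is more luminous → Star 2.
L ratio = 10^(0.4 |ΔM|) = 10^4.778 = 59950

Star 2 is more luminous, by a factor of 59900.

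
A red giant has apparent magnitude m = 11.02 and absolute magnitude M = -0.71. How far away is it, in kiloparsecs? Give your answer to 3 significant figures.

d ≈ 2.22 kpc

Distance modulus: m − M = 11.02 − (-0.71) = 11.730
m − M = 5 log₁₀ d − 5
log₁₀ d = (m − M)/5 + 1 = 3.3460
d = 10^3.3460 = 2218 pc
= 2.218 kpc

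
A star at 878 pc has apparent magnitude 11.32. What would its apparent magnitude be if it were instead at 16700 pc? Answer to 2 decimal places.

Flux ∝ 1/d², so Δm = 5 log₁₀(d₂/d₁) = 5 log₁₀(16700/878) = 6.396
m₂ = m₁ + Δm = 11.32 + (6.396) = 17.716

m ≈ 17.72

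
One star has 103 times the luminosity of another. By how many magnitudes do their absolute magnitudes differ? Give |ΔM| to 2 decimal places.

|ΔM| ≈ 5.03

Pogson: ΔM = −2.5 log₁₀(ratio) = −2.5 log₁₀(103) = −2.5 × 2.0128 = -5.032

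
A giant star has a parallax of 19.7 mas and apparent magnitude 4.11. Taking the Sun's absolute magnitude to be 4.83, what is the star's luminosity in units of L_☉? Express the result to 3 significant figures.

d = 1/p = 1000/19.7 mas = 50.76 pc
M = m − 5 log₁₀ d + 5 = 4.11 − 5·1.7055 + 5 = 0.582
M − M_☉ = 0.582 − 4.83 = -4.248
L/L_☉ = 10^(−0.4 × -4.248) = 50.01

L/L_☉ ≈ 50.0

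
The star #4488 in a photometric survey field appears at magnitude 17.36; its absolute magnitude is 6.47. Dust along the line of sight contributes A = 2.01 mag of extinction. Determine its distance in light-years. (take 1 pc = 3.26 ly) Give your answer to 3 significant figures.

m − M = 5 log₁₀(d/10 pc) + A  ⇒  17.36 − (6.47) − 2.01 = 5 log₁₀(d/10)
8.880 = 5 log₁₀(d/10)
log₁₀ d = (m − M − A)/5 + 1 = 2.7760
d = 10^2.7760 = 597.0 pc
= 1946 ly

d ≈ 1950 ly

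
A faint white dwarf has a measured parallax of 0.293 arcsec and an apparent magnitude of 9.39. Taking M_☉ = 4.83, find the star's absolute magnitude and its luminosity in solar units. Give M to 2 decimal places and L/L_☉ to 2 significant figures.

M ≈ 11.72; L/L_☉ ≈ 1.7×10^-3

d = 1/p = 1/0.293″ = 3.413 pc
M = m − 5 log₁₀ d + 5 = 9.39 − 5·0.5331 + 5 = 11.724
M − M_☉ = 11.724 − 4.83 = 6.894
L/L_☉ = 10^(−0.4 × 6.894) = 1.747×10^-3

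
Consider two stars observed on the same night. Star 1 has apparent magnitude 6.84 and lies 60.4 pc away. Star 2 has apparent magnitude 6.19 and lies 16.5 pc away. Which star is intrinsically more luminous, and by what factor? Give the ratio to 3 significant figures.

Star 1 is more luminous, by a factor of 7.36.

Star 1: M = m − 5 log₁₀ d + 5 = 6.84 − 5·1.7810 + 5 = 2.935
Star 2: M = m − 5 log₁₀ d + 5 = 6.19 − 5·1.2175 + 5 = 5.103
ΔM = M_1 − M_2 = 2.935 − (5.103) = -2.168; smaller M is more luminous → Star 1.
L ratio = 10^(0.4 |ΔM|) = 10^0.867 = 7.364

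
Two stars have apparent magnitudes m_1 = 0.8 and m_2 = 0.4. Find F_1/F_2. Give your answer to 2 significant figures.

Δm = 0.8 − (0.4) = 0.4
Flux ratio = 10^(−0.4 Δm) = 10^(−0.4 × 0.4) = 10^-0.160 = 0.6918

F_1/F_2 ≈ 0.69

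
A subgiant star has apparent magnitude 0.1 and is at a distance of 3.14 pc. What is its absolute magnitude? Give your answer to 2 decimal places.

M ≈ 2.62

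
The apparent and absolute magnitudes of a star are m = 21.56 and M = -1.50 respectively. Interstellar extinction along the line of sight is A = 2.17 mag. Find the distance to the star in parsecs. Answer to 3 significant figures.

d ≈ 151000 pc

m − M = 5 log₁₀(d/10 pc) + A  ⇒  21.56 − (-1.50) − 2.17 = 5 log₁₀(d/10)
20.890 = 5 log₁₀(d/10)
log₁₀ d = (m − M − A)/5 + 1 = 5.1780
d = 10^5.1780 = 150700 pc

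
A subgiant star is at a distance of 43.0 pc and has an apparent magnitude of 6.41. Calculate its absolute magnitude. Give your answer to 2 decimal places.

M ≈ 3.24

5 log₁₀(d/10 pc) = 5 log₁₀(43.00) − 5 = 3.167
M = m − 5 log₁₀(d/10) = 6.41 − 3.167 = 3.243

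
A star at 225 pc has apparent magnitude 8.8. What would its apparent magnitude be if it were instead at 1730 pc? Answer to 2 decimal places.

m ≈ 13.23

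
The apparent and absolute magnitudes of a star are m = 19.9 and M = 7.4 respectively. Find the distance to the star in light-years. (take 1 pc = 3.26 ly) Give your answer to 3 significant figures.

d ≈ 10300 ly

μ = m − M = 12.500
m − M = 5 log₁₀ d − 5
log₁₀ d = (m − M)/5 + 1 = 3.5000
d = 10^3.5000 = 3162 pc
= 10310 ly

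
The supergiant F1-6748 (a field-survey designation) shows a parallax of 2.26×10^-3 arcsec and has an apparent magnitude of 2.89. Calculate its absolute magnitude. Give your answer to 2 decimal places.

M ≈ -5.34

d = 1/p = 1/2.26×10^-3″ = 442.5 pc
5 log₁₀(d/10 pc) = 5 log₁₀(442.5) − 5 = 8.229
M = m − 5 log₁₀(d/10) = 2.89 − 8.229 = -5.339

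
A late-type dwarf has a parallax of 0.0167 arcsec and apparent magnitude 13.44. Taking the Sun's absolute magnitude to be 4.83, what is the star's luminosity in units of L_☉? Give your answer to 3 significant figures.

d = 1/p = 1/0.0167″ = 59.88 pc
M = m − 5 log₁₀ d + 5 = 13.44 − 5·1.7773 + 5 = 9.554
M − M_☉ = 9.554 − 4.83 = 4.724
L/L_☉ = 10^(−0.4 × 4.724) = 0.01290

L/L_☉ ≈ 0.0129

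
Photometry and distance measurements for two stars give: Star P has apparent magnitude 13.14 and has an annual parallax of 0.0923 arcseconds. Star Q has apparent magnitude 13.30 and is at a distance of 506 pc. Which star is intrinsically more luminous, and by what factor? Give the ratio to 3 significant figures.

Star Q is more luminous, by a factor of 1880.

Star P: d = 1/p = 1/0.0923″ = 10.83 pc
Star P: M = m − 5 log₁₀ d + 5 = 13.14 − 5·1.0348 + 5 = 12.966
Star Q: M = m − 5 log₁₀ d + 5 = 13.30 − 5·2.7042 + 5 = 4.779
ΔM = M_P − M_Q = 12.966 − (4.779) = 8.187; smaller M is more luminous → Star Q.
L ratio = 10^(0.4 |ΔM|) = 10^3.275 = 1882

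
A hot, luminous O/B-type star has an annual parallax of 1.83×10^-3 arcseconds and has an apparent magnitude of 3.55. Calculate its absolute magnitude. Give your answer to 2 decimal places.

M ≈ -5.14

d = 1/p = 1/1.83×10^-3″ = 546.4 pc
5 log₁₀(d/10 pc) = 5 log₁₀(546.4) − 5 = 8.688
M = m − 5 log₁₀(d/10) = 3.55 − 8.688 = -5.138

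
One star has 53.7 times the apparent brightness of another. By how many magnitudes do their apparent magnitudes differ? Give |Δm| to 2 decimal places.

|Δm| ≈ 4.32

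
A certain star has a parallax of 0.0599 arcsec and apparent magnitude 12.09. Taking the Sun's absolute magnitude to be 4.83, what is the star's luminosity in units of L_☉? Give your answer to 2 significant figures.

L/L_☉ ≈ 3.5×10^-3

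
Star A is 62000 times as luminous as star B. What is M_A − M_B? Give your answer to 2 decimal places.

M_A − M_B ≈ -11.98

Pogson: ΔM = −2.5 log₁₀(ratio) = −2.5 log₁₀(62000) = −2.5 × 4.7924 = -11.981
Star A is brighter, so it has the smaller magnitude: the difference is negative.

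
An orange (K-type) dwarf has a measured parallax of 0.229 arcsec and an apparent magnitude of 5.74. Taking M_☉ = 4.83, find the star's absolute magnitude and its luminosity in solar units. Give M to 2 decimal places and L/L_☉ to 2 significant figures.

M ≈ 7.54; L/L_☉ ≈ 0.082

d = 1/p = 1/0.229″ = 4.367 pc
M = m − 5 log₁₀ d + 5 = 5.74 − 5·0.6402 + 5 = 7.539
M − M_☉ = 7.539 − 4.83 = 2.709
L/L_☉ = 10^(−0.4 × 2.709) = 0.08248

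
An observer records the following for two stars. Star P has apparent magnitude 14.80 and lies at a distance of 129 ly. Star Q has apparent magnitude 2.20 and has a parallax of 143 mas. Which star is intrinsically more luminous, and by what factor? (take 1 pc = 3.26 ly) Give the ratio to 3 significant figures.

Star Q is more luminous, by a factor of 3420.

Star P: d = 129 ly / 3.26 = 39.57 pc
Star P: M = m − 5 log₁₀ d + 5 = 14.80 − 5·1.5974 + 5 = 11.813
Star Q: p = 143 mas = 0.143″ → d = 1/p = 6.993 pc
Star Q: M = m − 5 log₁₀ d + 5 = 2.20 − 5·0.8447 + 5 = 2.977
ΔM = M_P − M_Q = 11.813 − (2.977) = 8.836; smaller M is more luminous → Star Q.
L ratio = 10^(0.4 |ΔM|) = 10^3.535 = 3424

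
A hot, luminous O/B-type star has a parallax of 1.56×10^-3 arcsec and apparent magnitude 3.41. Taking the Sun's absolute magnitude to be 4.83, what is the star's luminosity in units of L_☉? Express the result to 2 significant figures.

L/L_☉ ≈ 15000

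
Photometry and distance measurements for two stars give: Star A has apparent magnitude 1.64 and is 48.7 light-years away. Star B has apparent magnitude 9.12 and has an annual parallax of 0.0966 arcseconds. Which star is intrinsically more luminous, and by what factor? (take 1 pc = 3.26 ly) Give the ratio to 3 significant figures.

Star A is more luminous, by a factor of 2040.

Star A: d = 48.7 ly / 3.26 = 14.94 pc
Star A: M = m − 5 log₁₀ d + 5 = 1.64 − 5·1.1743 + 5 = 0.768
Star B: d = 1/p = 1/0.0966″ = 10.35 pc
Star B: M = m − 5 log₁₀ d + 5 = 9.12 − 5·1.0150 + 5 = 9.045
ΔM = M_A − M_B = 0.768 − (9.045) = -8.276; smaller M is more luminous → Star A.
L ratio = 10^(0.4 |ΔM|) = 10^3.311 = 2044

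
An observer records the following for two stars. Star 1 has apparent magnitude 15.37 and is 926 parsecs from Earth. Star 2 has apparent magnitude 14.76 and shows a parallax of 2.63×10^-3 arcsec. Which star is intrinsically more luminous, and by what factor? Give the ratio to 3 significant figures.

Star 1 is more luminous, by a factor of 3.38.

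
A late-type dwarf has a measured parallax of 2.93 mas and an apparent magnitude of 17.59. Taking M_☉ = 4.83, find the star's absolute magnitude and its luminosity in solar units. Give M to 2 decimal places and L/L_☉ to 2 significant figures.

M ≈ 9.92; L/L_☉ ≈ 9.2×10^-3

d = 1/p = 1000/2.93 mas = 341.3 pc
M = m − 5 log₁₀ d + 5 = 17.59 − 5·2.5331 + 5 = 9.924
M − M_☉ = 9.924 − 4.83 = 5.094
L/L_☉ = 10^(−0.4 × 5.094) = 9.168×10^-3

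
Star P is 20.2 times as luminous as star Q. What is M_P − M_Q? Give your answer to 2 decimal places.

Pogson: ΔM = −2.5 log₁₀(ratio) = −2.5 log₁₀(20.2) = −2.5 × 1.3054 = -3.263
Star P is brighter, so it has the smaller magnitude: the difference is negative.

M_P − M_Q ≈ -3.26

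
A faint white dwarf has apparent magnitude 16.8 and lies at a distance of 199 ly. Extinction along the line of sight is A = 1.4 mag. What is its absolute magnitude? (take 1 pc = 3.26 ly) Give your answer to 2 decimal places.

d = 199 ly / 3.26 = 61.04 pc
5 log₁₀(d/10 pc) = 5 log₁₀(61.04) − 5 = 3.928
M = m − 5 log₁₀(d/10) − A = 16.8 − 3.928 − 1.4 = 11.472

M ≈ 11.47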